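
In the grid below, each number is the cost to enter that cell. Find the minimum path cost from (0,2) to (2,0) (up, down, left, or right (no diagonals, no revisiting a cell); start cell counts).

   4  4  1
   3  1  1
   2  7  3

8

Path r0c2 r1c2 r1c1 r1c0 r2c0: 1 + 1 + 1 + 3 + 2 = 8.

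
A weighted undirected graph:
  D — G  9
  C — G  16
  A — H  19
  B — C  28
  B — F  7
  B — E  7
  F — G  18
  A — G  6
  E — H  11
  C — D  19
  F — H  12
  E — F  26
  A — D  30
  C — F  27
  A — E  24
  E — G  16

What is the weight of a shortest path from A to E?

22

A few of the A→E routes:
A -> H -> E: 19 + 11 = 30
A -> E: 24
A -> G -> E: 6 + 16 = 22
Best route has total 22.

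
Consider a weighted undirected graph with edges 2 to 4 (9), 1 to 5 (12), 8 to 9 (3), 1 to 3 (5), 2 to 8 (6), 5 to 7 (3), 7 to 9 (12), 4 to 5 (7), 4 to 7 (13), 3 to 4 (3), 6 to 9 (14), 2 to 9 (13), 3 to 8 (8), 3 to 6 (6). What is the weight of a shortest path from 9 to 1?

16

Checking several routes:
9-7-5-1: 12 + 3 + 12 = 27
9-2-4-3-1: 13 + 9 + 3 + 5 = 30
9-6-3-1: 14 + 6 + 5 = 25
9-8-2-4-3-1: 3 + 6 + 9 + 3 + 5 = 26
9-8-3-1: 3 + 8 + 5 = 16
Shortest: 16.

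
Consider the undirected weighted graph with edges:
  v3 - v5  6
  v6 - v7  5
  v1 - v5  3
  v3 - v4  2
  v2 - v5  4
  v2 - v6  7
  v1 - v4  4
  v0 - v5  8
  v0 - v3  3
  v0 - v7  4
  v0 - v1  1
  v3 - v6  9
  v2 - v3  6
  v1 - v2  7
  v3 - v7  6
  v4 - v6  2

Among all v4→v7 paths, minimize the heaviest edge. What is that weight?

4

Some routes from v4 to v7:
v4→v1→v0→v7: max(4, 1, 4) = 4
v4→v1→v5→v2→v3→v0→v7: max(4, 3, 4, 6, 3, 4) = 6
v4→v6→v7: max(2, 5) = 5
v4→v1→v0→v3→v7: max(4, 1, 3, 6) = 6
v4→v3→v0→v7: max(2, 3, 4) = 4
The minimum achievable maximum is 4.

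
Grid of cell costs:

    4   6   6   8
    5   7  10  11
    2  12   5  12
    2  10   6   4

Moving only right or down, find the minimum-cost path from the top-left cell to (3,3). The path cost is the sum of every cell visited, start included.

33

Path r0c0 -> r1c0 -> r2c0 -> r3c0 -> r3c1 -> r3c2 -> r3c3: 4 + 5 + 2 + 2 + 10 + 6 + 4 = 33.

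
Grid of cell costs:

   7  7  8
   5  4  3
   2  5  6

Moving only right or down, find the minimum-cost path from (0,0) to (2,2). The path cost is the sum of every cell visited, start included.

25

Best path: (0,0)→(1,0)→(1,1)→(1,2)→(2,2)
Cost: 7 + 5 + 4 + 3 + 6 = 25
(Top row then right column would cost 31.)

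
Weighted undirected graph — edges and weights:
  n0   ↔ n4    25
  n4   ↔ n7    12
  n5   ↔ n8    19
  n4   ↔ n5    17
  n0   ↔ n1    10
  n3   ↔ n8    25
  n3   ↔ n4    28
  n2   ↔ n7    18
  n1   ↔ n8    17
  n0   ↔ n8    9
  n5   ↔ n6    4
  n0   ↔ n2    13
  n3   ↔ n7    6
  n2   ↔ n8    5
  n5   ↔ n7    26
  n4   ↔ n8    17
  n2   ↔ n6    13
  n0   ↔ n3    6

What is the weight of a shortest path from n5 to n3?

32

A few of the n5→n3 routes:
n5-n4-n7-n3: 17 + 12 + 6 = 35
n5-n6-n2-n8-n0-n3: 4 + 13 + 5 + 9 + 6 = 37
n5-n8-n0-n3: 19 + 9 + 6 = 34
n5-n6-n2-n0-n3: 4 + 13 + 13 + 6 = 36
n5-n7-n3: 26 + 6 = 32
The minimum is 32.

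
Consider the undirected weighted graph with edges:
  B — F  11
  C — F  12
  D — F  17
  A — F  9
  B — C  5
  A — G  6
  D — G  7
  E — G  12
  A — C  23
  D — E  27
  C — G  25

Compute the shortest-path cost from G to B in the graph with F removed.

30

Candidate routes:
G-C-B: 25 + 5 = 30
G-A-C-B: 6 + 23 + 5 = 34
The minimum is 30.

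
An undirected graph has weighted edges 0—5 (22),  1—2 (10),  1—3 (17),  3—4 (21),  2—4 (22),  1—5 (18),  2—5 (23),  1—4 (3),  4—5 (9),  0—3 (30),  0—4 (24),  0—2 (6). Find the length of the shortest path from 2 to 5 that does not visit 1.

Checking several routes:
2→5: 23
2→0→4→5: 6 + 24 + 9 = 39
2→0→3→4→5: 6 + 30 + 21 + 9 = 66
2→4→0→5: 22 + 24 + 22 = 68
2→0→5: 6 + 22 = 28
2→4→5: 22 + 9 = 31
The minimum is 23.

23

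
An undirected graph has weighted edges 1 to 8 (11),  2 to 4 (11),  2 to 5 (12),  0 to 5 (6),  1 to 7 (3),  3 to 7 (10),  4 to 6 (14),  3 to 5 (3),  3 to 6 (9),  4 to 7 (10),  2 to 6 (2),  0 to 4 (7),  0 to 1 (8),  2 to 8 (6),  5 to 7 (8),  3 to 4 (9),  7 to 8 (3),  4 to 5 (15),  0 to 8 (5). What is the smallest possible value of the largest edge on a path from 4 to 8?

7

A few of the 4→8 routes:
4-0-8: max(7, 5) = 7
4-0-5-7-8: max(7, 6, 8, 3) = 8
4-0-1-7-8: max(7, 8, 3, 3) = 8
Smallest bottleneck: 7.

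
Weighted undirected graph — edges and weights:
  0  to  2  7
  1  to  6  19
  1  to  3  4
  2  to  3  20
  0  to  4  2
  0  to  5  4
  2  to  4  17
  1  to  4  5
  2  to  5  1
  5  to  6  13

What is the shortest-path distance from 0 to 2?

Comparing a few candidate routes:
0 -> 4 -> 1 -> 3 -> 2: 2 + 5 + 4 + 20 = 31
0 -> 4 -> 2: 2 + 17 = 19
0 -> 5 -> 2: 4 + 1 = 5
0 -> 2: 7
The minimum is 5.

5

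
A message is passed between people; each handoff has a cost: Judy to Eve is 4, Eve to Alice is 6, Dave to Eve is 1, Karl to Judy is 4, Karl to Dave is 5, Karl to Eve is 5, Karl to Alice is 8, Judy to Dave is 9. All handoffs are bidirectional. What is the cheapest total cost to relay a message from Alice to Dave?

7

Checking several routes:
Alice - Karl - Eve - Dave: 8 + 5 + 1 = 14
Alice - Eve - Dave: 6 + 1 = 7
Alice - Karl - Dave: 8 + 5 = 13
Alice - Eve - Karl - Dave: 6 + 5 + 5 = 16
Best route has total 7.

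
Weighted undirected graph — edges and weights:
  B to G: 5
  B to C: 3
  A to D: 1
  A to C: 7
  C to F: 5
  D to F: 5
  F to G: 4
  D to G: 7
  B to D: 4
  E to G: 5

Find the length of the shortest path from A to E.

13

Some routes from A to E:
A -> D -> B -> G -> E: 1 + 4 + 5 + 5 = 15
A -> D -> F -> G -> E: 1 + 5 + 4 + 5 = 15
A -> C -> F -> G -> E: 7 + 5 + 4 + 5 = 21
A -> D -> G -> E: 1 + 7 + 5 = 13
A -> C -> B -> G -> E: 7 + 3 + 5 + 5 = 20
Shortest: 13.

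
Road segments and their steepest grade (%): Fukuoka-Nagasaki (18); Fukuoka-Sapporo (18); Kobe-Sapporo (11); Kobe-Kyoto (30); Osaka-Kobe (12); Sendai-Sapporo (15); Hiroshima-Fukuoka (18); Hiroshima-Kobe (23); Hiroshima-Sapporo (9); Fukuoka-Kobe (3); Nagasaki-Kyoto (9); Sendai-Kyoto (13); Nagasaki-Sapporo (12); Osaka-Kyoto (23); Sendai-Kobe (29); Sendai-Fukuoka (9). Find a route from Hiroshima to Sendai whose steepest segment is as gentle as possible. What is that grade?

11

Comparing a few candidate routes:
Hiroshima -> Sapporo -> Kobe -> Fukuoka -> Nagasaki -> Kyoto -> Sendai: max(9, 11, 3, 18, 9, 13) = 18
Hiroshima -> Sapporo -> Kobe -> Fukuoka -> Sendai: max(9, 11, 3, 9) = 11
Hiroshima -> Sapporo -> Sendai: max(9, 15) = 15
Hiroshima -> Sapporo -> Nagasaki -> Kyoto -> Sendai: max(9, 12, 9, 13) = 13
Hiroshima -> Sapporo -> Nagasaki -> Fukuoka -> Sendai: max(9, 12, 18, 9) = 18
Hiroshima -> Sapporo -> Fukuoka -> Sendai: max(9, 18, 9) = 18
The minimum achievable maximum is 11%.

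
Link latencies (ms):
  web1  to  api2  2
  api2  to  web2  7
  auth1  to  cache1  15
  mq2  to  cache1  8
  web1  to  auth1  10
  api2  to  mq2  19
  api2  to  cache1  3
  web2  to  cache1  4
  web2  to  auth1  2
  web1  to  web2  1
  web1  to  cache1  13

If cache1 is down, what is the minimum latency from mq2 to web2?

Routes from mq2 to web2 avoiding cache1:
mq2 -> api2 -> web1 -> auth1 -> web2: 19 + 2 + 10 + 2 = 33
mq2 -> api2 -> web1 -> web2: 19 + 2 + 1 = 22
mq2 -> api2 -> web2: 19 + 7 = 26
Shortest: 22 ms.

22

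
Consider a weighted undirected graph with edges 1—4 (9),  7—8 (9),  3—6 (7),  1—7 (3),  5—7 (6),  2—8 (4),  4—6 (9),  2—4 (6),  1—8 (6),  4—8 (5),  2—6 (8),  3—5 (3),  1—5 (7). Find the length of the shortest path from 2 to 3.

15

A few of the 2→3 routes:
2-4-6-3: 6 + 9 + 7 = 22
2-6-3: 8 + 7 = 15
2-8-1-7-5-3: 4 + 6 + 3 + 6 + 3 = 22
2-8-7-5-3: 4 + 9 + 6 + 3 = 22
2-8-1-5-3: 4 + 6 + 7 + 3 = 20
The minimum is 15.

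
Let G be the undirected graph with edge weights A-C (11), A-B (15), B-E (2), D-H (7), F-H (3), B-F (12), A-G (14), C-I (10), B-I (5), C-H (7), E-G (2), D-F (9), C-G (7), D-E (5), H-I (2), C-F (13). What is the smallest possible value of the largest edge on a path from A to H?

Some routes from A to H:
A→C→H: max(11, 7) = 11
A→C→G→E→D→F→H: max(11, 7, 2, 5, 9, 3) = 11
A→C→G→E→B→I→H: max(11, 7, 2, 2, 5, 2) = 11
A→C→G→E→D→H: max(11, 7, 2, 5, 7) = 11
Smallest bottleneck: 11.

11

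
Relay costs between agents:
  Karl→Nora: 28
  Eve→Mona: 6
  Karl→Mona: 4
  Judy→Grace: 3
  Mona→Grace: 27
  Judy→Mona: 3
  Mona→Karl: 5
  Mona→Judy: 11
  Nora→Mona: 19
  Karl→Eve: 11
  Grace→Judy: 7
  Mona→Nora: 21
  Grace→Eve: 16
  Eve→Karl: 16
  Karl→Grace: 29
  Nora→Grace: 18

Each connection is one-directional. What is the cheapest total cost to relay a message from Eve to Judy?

Comparing a few candidate routes:
Eve -> Karl -> Mona -> Judy: 16 + 4 + 11 = 31
Eve -> Mona -> Judy: 6 + 11 = 17
Eve -> Mona -> Karl -> Grace -> Judy: 6 + 5 + 29 + 7 = 47
Eve -> Karl -> Grace -> Judy: 16 + 29 + 7 = 52
Eve -> Mona -> Nora -> Grace -> Judy: 6 + 21 + 18 + 7 = 52
Eve -> Mona -> Grace -> Judy: 6 + 27 + 7 = 40
The minimum is 17.

17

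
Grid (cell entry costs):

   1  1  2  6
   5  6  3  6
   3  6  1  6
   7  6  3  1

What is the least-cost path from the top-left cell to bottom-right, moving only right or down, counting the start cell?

12

Cheapest: (0,0) -> (0,1) -> (0,2) -> (1,2) -> (2,2) -> (3,2) -> (3,3)
  1 + 1 + 2 + 3 + 1 + 3 + 1 = 12
(Top row then right column would cost 23.)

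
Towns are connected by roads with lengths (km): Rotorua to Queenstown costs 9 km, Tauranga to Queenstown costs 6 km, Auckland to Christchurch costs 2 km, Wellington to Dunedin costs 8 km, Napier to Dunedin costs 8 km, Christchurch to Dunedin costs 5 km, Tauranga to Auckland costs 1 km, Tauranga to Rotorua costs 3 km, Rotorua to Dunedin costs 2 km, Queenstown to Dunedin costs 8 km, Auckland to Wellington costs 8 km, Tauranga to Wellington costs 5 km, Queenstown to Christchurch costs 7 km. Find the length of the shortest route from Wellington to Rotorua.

8

Some routes from Wellington to Rotorua:
Wellington → Dunedin → Rotorua: 8 + 2 = 10
Wellington → Tauranga → Rotorua: 5 + 3 = 8
Wellington → Auckland → Tauranga → Rotorua: 8 + 1 + 3 = 12
Wellington → Tauranga → Auckland → Christchurch → Dunedin → Rotorua: 5 + 1 + 2 + 5 + 2 = 15
The minimum is 8 km.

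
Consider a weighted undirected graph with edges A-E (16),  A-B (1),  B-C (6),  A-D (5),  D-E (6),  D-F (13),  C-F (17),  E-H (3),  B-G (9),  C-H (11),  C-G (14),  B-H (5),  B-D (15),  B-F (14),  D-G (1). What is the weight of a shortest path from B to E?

8

Comparing a few candidate routes:
B - C - H - E: 6 + 11 + 3 = 20
B - G - D - E: 9 + 1 + 6 = 16
B - A - E: 1 + 16 = 17
B - H - E: 5 + 3 = 8
B - A - D - E: 1 + 5 + 6 = 12
The minimum is 8.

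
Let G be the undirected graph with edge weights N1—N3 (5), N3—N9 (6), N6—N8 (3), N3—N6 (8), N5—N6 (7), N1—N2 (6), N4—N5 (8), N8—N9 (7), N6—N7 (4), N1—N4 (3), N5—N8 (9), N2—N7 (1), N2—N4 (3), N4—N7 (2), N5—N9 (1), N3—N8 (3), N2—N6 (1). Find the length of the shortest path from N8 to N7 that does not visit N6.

13

A few of the N8→N7 routes:
N8 -> N3 -> N1 -> N2 -> N7: 3 + 5 + 6 + 1 = 15
N8 -> N3 -> N1 -> N4 -> N7: 3 + 5 + 3 + 2 = 13
N8 -> N3 -> N1 -> N4 -> N2 -> N7: 3 + 5 + 3 + 3 + 1 = 15
Shortest: 13.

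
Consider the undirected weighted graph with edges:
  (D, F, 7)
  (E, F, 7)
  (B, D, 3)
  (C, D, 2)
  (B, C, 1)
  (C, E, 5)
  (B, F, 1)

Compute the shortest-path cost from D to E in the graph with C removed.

Candidate routes:
D -> B -> F -> E: 3 + 1 + 7 = 11
D -> F -> E: 7 + 7 = 14
The minimum is 11.

11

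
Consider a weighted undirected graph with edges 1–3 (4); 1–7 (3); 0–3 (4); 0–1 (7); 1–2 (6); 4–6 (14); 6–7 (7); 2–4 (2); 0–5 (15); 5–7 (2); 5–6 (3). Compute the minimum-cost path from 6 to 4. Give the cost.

Some routes from 6 to 4:
6 → 7 → 1 → 2 → 4: 7 + 3 + 6 + 2 = 18
6 → 4: 14
6 → 5 → 7 → 1 → 2 → 4: 3 + 2 + 3 + 6 + 2 = 16
Best route has total 14.

14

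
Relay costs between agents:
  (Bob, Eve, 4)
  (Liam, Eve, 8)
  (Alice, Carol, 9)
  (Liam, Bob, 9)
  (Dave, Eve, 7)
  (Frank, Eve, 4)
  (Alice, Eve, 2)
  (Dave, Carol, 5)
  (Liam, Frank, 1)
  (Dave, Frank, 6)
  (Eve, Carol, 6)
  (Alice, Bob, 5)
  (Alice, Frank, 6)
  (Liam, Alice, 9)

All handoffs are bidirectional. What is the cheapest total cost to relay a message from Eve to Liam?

Checking several routes:
Eve -> Liam: 8
Eve -> Alice -> Frank -> Liam: 2 + 6 + 1 = 9
Eve -> Frank -> Liam: 4 + 1 = 5
Best route has total 5.

5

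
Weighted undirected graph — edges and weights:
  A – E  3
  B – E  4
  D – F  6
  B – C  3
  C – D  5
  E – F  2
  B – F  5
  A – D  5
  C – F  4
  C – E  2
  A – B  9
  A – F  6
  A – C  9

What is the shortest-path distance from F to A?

Comparing a few candidate routes:
F-E-A: 2 + 3 = 5
F-A: 6
F-D-A: 6 + 5 = 11
F-C-E-A: 4 + 2 + 3 = 9
Best route has total 5.

5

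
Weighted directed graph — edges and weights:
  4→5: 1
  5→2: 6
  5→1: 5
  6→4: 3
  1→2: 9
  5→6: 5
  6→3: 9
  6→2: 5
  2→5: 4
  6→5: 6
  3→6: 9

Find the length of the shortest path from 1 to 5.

Candidate routes:
1-2-5: 9 + 4 = 13
Best route has total 13.

13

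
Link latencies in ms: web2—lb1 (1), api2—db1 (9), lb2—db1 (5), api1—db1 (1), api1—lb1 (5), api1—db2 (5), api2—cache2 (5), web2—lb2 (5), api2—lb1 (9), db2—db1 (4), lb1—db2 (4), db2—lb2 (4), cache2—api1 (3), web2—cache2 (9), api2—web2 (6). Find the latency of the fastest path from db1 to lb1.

Checking several routes:
db1 - api1 - lb1: 1 + 5 = 6
db1 - api1 - db2 - lb1: 1 + 5 + 4 = 10
db1 - db2 - lb1: 4 + 4 = 8
Shortest: 6 ms.

6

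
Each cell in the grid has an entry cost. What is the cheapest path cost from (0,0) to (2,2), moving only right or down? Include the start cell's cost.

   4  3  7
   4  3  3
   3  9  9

22

Cheapest: [0,0] -> [0,1] -> [1,1] -> [1,2] -> [2,2]
  4 + 3 + 3 + 3 + 9 = 22
(Top row then right column would cost 26.)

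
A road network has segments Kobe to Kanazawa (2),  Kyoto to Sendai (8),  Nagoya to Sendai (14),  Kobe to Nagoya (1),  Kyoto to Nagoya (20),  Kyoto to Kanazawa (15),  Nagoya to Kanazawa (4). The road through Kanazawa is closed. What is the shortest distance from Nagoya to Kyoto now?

20

Routes from Nagoya to Kyoto avoiding Kanazawa:
Nagoya → Kyoto: 20
Nagoya → Sendai → Kyoto: 14 + 8 = 22
Shortest: 20.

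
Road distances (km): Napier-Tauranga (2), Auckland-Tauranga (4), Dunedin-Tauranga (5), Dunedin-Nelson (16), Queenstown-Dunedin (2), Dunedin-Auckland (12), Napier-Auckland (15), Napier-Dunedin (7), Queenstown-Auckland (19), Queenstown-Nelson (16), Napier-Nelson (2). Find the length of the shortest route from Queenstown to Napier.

9

Some routes from Queenstown to Napier:
Queenstown→Dunedin→Tauranga→Napier: 2 + 5 + 2 = 9
Queenstown→Dunedin→Auckland→Tauranga→Napier: 2 + 12 + 4 + 2 = 20
Queenstown→Dunedin→Napier: 2 + 7 = 9
Queenstown→Dunedin→Nelson→Napier: 2 + 16 + 2 = 20
Queenstown→Nelson→Napier: 16 + 2 = 18
Shortest: 9 km.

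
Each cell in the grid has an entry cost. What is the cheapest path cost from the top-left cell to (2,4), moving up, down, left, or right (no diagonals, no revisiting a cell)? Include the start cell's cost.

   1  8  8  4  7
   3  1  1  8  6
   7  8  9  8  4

24

Take r0c0→r1c0→r1c1→r1c2→r1c3→r1c4→r2c4 for a total of 1 + 3 + 1 + 1 + 8 + 6 + 4 = 24.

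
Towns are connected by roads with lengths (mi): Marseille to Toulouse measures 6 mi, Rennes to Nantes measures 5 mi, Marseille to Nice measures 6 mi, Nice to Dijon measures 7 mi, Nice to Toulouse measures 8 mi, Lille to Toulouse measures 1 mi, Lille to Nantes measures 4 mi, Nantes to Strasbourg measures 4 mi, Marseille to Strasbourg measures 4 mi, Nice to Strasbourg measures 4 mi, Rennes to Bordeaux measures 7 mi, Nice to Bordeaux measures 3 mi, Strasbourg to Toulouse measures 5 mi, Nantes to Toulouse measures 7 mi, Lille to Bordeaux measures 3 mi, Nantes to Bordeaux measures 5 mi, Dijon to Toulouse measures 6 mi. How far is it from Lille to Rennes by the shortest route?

9

Some routes from Lille to Rennes:
Lille - Toulouse - Nantes - Rennes: 1 + 7 + 5 = 13
Lille - Bordeaux - Nantes - Rennes: 3 + 5 + 5 = 13
Lille - Toulouse - Strasbourg - Nantes - Rennes: 1 + 5 + 4 + 5 = 15
Lille - Nantes - Rennes: 4 + 5 = 9
Lille - Bordeaux - Rennes: 3 + 7 = 10
Shortest: 9 mi.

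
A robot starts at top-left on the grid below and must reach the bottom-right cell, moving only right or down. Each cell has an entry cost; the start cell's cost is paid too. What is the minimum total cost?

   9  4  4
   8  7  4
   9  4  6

One optimal route is [0,0] → [0,1] → [0,2] → [1,2] → [2,2].
Its cost is 9 + 4 + 4 + 4 + 6 = 27.

27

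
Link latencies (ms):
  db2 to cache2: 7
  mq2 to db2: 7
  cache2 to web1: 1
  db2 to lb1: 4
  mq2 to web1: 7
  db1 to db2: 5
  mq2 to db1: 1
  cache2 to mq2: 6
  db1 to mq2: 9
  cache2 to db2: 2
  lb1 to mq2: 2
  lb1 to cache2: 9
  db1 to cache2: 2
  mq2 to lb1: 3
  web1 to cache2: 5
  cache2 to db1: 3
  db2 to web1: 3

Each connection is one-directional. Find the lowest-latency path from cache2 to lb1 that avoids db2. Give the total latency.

Paths from cache2 to lb1 avoiding db2:
cache2→mq2→lb1: 6 + 3 = 9
cache2→db1→mq2→lb1: 3 + 9 + 3 = 15
Shortest: 9 ms.

9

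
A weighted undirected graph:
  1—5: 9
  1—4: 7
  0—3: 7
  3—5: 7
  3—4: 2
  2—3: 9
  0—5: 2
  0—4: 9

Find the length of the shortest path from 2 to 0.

16

Routes from 2 to 0:
2 → 3 → 5 → 0: 9 + 7 + 2 = 18
2 → 3 → 4 → 0: 9 + 2 + 9 = 20
2 → 3 → 5 → 1 → 4 → 0: 9 + 7 + 9 + 7 + 9 = 41
2 → 3 → 0: 9 + 7 = 16
2 → 3 → 4 → 1 → 5 → 0: 9 + 2 + 7 + 9 + 2 = 29
Shortest: 16.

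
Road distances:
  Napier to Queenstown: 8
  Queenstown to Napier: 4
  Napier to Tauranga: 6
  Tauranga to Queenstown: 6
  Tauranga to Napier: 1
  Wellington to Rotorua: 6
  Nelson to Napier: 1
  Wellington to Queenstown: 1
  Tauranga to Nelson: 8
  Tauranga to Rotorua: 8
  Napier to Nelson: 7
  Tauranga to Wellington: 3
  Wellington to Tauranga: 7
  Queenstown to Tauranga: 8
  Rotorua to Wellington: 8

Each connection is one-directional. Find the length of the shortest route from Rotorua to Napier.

13

Checking several routes:
Rotorua → Wellington → Tauranga → Nelson → Napier: 8 + 7 + 8 + 1 = 24
Rotorua → Wellington → Tauranga → Napier: 8 + 7 + 1 = 16
Rotorua → Wellington → Queenstown → Tauranga → Napier: 8 + 1 + 8 + 1 = 18
Rotorua → Wellington → Queenstown → Napier: 8 + 1 + 4 = 13
Best route has total 13.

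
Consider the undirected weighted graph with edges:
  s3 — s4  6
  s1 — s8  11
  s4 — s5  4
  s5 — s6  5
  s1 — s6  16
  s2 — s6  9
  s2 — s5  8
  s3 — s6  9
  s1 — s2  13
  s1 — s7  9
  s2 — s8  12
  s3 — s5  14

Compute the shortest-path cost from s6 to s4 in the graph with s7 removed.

Comparing a few candidate routes:
s6 -> s3 -> s5 -> s4: 9 + 14 + 4 = 27
s6 -> s5 -> s3 -> s4: 5 + 14 + 6 = 25
s6 -> s5 -> s4: 5 + 4 = 9
s6 -> s2 -> s5 -> s4: 9 + 8 + 4 = 21
s6 -> s3 -> s4: 9 + 6 = 15
Shortest: 9.

9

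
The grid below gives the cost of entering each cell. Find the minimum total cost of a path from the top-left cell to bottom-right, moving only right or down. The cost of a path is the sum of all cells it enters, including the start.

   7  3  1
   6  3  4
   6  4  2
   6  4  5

22

One optimal route is r0c0 -> r0c1 -> r0c2 -> r1c2 -> r2c2 -> r3c2.
Its cost is 7 + 3 + 1 + 4 + 2 + 5 = 22.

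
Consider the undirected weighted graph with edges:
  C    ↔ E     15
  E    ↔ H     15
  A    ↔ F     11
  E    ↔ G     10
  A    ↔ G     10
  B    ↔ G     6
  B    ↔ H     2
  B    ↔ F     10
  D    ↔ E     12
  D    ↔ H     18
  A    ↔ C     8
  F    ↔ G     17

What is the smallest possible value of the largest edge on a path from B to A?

10

Comparing a few candidate routes:
B - F - A: max(10, 11) = 11
B - H - E - C - A: max(2, 15, 15, 8) = 15
B - G - E - C - A: max(6, 10, 15, 8) = 15
B - G - F - A: max(6, 17, 11) = 17
B - G - A: max(6, 10) = 10
B - H - E - G - A: max(2, 15, 10, 10) = 15
Best route has worst link 10.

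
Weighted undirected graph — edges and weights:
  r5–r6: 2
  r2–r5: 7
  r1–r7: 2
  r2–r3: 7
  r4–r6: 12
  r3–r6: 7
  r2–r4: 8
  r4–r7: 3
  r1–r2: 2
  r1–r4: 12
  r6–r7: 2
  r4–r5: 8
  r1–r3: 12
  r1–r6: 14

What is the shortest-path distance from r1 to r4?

Some routes from r1 to r4:
r1 - r7 - r6 - r4: 2 + 2 + 12 = 16
r1 - r7 - r6 - r5 - r4: 2 + 2 + 2 + 8 = 14
r1 - r2 - r4: 2 + 8 = 10
r1 - r4: 12
r1 - r7 - r4: 2 + 3 = 5
Shortest: 5.

5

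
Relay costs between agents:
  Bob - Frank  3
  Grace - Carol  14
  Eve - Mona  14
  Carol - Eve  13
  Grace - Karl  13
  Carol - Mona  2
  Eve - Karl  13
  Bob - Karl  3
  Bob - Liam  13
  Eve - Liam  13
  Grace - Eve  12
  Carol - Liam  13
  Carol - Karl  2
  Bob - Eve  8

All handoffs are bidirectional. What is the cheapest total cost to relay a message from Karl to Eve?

Checking several routes:
Karl - Bob - Eve: 3 + 8 = 11
Karl - Carol - Eve: 2 + 13 = 15
Karl - Grace - Eve: 13 + 12 = 25
Karl - Eve: 13
Karl - Carol - Mona - Eve: 2 + 2 + 14 = 18
Shortest: 11.

11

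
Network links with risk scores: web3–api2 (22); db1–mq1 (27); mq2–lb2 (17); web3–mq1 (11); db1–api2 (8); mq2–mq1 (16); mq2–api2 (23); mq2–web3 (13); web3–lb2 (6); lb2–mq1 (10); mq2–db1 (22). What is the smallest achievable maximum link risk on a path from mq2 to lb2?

Some routes from mq2 to lb2:
mq2 → mq1 → web3 → lb2: max(16, 11, 6) = 16
mq2 → lb2: max(17) = 17
mq2 → web3 → mq1 → lb2: max(13, 11, 10) = 13
mq2 → db1 → api2 → web3 → lb2: max(22, 8, 22, 6) = 22
mq2 → mq1 → lb2: max(16, 10) = 16
mq2 → web3 → lb2: max(13, 6) = 13
The minimum achievable maximum is 13.

13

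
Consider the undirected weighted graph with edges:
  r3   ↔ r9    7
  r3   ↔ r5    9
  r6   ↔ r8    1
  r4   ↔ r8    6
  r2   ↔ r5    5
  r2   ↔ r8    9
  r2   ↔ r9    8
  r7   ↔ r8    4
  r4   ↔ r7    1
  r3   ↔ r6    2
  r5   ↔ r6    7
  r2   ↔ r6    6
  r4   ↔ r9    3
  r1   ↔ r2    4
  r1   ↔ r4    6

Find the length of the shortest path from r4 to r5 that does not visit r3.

13

Some routes from r4 to r5 avoiding r3:
r4 -> r8 -> r6 -> r5: 6 + 1 + 7 = 14
r4 -> r7 -> r8 -> r6 -> r5: 1 + 4 + 1 + 7 = 13
r4 -> r7 -> r8 -> r6 -> r2 -> r5: 1 + 4 + 1 + 6 + 5 = 17
r4 -> r9 -> r2 -> r5: 3 + 8 + 5 = 16
r4 -> r1 -> r2 -> r5: 6 + 4 + 5 = 15
Shortest: 13.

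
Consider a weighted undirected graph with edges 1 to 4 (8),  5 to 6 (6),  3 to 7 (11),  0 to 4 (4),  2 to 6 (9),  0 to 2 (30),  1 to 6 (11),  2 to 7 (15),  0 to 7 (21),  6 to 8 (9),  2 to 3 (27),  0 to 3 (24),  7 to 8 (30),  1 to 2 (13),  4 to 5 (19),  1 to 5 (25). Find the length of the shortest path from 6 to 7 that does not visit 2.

39

A few of the 6→7 routes:
6 - 1 - 4 - 0 - 3 - 7: 11 + 8 + 4 + 24 + 11 = 58
6 - 1 - 4 - 0 - 7: 11 + 8 + 4 + 21 = 44
6 - 5 - 4 - 0 - 3 - 7: 6 + 19 + 4 + 24 + 11 = 64
6 - 5 - 4 - 0 - 7: 6 + 19 + 4 + 21 = 50
6 - 8 - 7: 9 + 30 = 39
Best route has total 39.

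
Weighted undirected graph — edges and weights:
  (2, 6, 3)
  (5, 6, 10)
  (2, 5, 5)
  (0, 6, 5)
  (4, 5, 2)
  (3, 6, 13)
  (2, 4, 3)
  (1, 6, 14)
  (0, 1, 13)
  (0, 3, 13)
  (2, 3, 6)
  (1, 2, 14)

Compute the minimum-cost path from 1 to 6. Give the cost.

Checking several routes:
1 - 2 - 6: 14 + 3 = 17
1 - 2 - 4 - 5 - 6: 14 + 3 + 2 + 10 = 29
1 - 2 - 5 - 6: 14 + 5 + 10 = 29
1 - 2 - 3 - 6: 14 + 6 + 13 = 33
1 - 6: 14
1 - 0 - 6: 13 + 5 = 18
Best route has total 14.

14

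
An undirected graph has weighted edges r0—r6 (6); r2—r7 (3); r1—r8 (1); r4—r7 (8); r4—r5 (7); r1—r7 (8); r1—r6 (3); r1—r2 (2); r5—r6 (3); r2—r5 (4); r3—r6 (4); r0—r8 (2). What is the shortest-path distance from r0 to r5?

Comparing a few candidate routes:
r0 → r8 → r1 → r7 → r2 → r5: 2 + 1 + 8 + 3 + 4 = 18
r0 → r8 → r1 → r6 → r5: 2 + 1 + 3 + 3 = 9
r0 → r8 → r1 → r2 → r5: 2 + 1 + 2 + 4 = 9
r0 → r6 → r5: 6 + 3 = 9
r0 → r8 → r1 → r2 → r7 → r4 → r5: 2 + 1 + 2 + 3 + 8 + 7 = 23
r0 → r6 → r1 → r2 → r5: 6 + 3 + 2 + 4 = 15
The minimum is 9.

9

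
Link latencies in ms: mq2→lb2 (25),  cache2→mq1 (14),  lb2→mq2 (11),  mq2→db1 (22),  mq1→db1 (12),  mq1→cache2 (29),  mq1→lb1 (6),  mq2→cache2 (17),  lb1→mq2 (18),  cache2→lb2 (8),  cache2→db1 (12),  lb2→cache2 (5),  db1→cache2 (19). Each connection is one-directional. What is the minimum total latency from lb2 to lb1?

Candidate routes:
lb2 → mq2 → cache2 → mq1 → lb1: 11 + 17 + 14 + 6 = 48
lb2 → cache2 → mq1 → lb1: 5 + 14 + 6 = 25
lb2 → mq2 → db1 → cache2 → mq1 → lb1: 11 + 22 + 19 + 14 + 6 = 72
The minimum is 25 ms.

25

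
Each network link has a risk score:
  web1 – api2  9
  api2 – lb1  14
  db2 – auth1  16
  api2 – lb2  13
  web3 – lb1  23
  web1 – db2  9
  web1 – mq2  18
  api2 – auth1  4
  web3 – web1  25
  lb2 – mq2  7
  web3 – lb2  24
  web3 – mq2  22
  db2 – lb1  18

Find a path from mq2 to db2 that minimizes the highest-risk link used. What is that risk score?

13

A few of the mq2→db2 routes:
mq2-web1-api2-lb1-db2: max(18, 9, 14, 18) = 18
mq2-lb2-api2-web1-db2: max(7, 13, 9, 9) = 13
mq2-web1-db2: max(18, 9) = 18
mq2-lb2-api2-auth1-db2: max(7, 13, 4, 16) = 16
Best route has worst link 13.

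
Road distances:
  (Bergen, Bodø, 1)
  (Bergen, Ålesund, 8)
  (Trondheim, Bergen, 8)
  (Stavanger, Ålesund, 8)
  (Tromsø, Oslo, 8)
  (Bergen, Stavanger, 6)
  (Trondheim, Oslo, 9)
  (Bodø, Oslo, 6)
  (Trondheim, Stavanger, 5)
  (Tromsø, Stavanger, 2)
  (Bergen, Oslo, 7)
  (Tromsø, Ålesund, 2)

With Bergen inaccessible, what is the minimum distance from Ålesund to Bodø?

16

Routes from Ålesund to Bodø avoiding Bergen:
Ålesund→Tromsø→Stavanger→Trondheim→Oslo→Bodø: 2 + 2 + 5 + 9 + 6 = 24
Ålesund→Stavanger→Tromsø→Oslo→Bodø: 8 + 2 + 8 + 6 = 24
Ålesund→Tromsø→Oslo→Bodø: 2 + 8 + 6 = 16
Ålesund→Stavanger→Trondheim→Oslo→Bodø: 8 + 5 + 9 + 6 = 28
Shortest: 16.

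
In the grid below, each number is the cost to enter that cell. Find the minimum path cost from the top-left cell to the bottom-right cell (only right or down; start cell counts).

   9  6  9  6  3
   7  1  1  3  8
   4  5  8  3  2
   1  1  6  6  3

28

Best path: (0,0) (0,1) (1,1) (1,2) (1,3) (2,3) (2,4) (3,4)
Cost: 9 + 6 + 1 + 1 + 3 + 3 + 2 + 3 = 28
(Top row then right column would cost 46.)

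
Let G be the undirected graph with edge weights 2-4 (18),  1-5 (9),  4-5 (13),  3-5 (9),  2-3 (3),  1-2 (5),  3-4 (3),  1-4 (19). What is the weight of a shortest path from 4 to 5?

12

A few of the 4→5 routes:
4→5: 13
4→3→5: 3 + 9 = 12
4→1→5: 19 + 9 = 28
4→3→2→1→5: 3 + 3 + 5 + 9 = 20
Shortest: 12.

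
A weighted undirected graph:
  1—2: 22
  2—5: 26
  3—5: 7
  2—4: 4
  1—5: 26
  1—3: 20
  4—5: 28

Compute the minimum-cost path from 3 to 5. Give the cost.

7

Candidate routes:
3 -> 1 -> 2 -> 4 -> 5: 20 + 22 + 4 + 28 = 74
3 -> 5: 7
3 -> 1 -> 5: 20 + 26 = 46
3 -> 1 -> 2 -> 5: 20 + 22 + 26 = 68
The minimum is 7.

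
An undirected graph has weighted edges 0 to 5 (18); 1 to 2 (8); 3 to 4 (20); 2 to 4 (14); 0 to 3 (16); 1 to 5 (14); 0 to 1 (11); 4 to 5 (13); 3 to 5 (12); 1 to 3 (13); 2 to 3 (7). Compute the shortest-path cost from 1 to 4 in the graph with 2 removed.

27

Some routes from 1 to 4 avoiding 2:
1 → 3 → 4: 13 + 20 = 33
1 → 5 → 4: 14 + 13 = 27
1 → 0 → 5 → 4: 11 + 18 + 13 = 42
1 → 3 → 5 → 4: 13 + 12 + 13 = 38
1 → 5 → 3 → 4: 14 + 12 + 20 = 46
The minimum is 27.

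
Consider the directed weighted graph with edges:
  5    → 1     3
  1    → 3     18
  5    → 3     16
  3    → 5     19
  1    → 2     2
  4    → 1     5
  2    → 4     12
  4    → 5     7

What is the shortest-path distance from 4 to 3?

Routes from 4 to 3:
4 → 1 → 3: 5 + 18 = 23
4 → 5 → 1 → 3: 7 + 3 + 18 = 28
4 → 5 → 3: 7 + 16 = 23
The minimum is 23.

23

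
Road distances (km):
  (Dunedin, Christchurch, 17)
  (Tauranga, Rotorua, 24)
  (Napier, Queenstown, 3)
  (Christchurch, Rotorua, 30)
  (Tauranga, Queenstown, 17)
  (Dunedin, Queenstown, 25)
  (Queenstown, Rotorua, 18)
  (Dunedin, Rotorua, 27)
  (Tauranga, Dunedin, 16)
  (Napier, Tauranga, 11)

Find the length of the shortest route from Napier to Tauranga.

11

Comparing a few candidate routes:
Napier -> Tauranga: 11
Napier -> Queenstown -> Dunedin -> Tauranga: 3 + 25 + 16 = 44
Napier -> Queenstown -> Rotorua -> Tauranga: 3 + 18 + 24 = 45
Napier -> Queenstown -> Tauranga: 3 + 17 = 20
Napier -> Queenstown -> Rotorua -> Dunedin -> Tauranga: 3 + 18 + 27 + 16 = 64
Shortest: 11 km.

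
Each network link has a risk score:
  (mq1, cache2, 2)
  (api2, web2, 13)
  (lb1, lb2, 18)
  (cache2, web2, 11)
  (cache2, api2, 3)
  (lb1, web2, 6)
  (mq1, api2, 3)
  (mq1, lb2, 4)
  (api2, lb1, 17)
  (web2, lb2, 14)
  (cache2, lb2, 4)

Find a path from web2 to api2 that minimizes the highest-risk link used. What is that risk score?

11

A few of the web2→api2 routes:
web2 -> cache2 -> lb2 -> mq1 -> api2: max(11, 4, 4, 3) = 11
web2 -> api2: max(13) = 13
web2 -> cache2 -> api2: max(11, 3) = 11
web2 -> cache2 -> mq1 -> api2: max(11, 2, 3) = 11
Best route has worst link 11.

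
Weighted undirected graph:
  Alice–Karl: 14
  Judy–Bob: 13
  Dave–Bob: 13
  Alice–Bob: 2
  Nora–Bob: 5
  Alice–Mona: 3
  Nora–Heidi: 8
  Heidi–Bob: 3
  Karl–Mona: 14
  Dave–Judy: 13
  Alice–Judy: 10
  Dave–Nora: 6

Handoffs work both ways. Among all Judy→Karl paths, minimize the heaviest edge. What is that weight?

14

Checking several routes:
Judy - Dave - Bob - Alice - Mona - Karl: max(13, 13, 2, 3, 14) = 14
Judy - Dave - Nora - Bob - Alice - Karl: max(13, 6, 5, 2, 14) = 14
Judy - Dave - Nora - Bob - Alice - Mona - Karl: max(13, 6, 5, 2, 3, 14) = 14
Judy - Dave - Nora - Heidi - Bob - Alice - Mona - Karl: max(13, 6, 8, 3, 2, 3, 14) = 14
Judy - Dave - Bob - Alice - Karl: max(13, 13, 2, 14) = 14
Judy - Dave - Nora - Heidi - Bob - Alice - Karl: max(13, 6, 8, 3, 2, 14) = 14
The minimum achievable maximum is 14.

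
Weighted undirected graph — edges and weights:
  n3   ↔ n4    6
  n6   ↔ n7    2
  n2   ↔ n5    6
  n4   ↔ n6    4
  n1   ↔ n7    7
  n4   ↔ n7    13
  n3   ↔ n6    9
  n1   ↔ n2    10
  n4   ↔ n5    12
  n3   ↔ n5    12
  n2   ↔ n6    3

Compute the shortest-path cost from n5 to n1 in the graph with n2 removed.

A few of the n5→n1 routes:
n5 → n3 → n6 → n7 → n1: 12 + 9 + 2 + 7 = 30
n5 → n4 → n6 → n7 → n1: 12 + 4 + 2 + 7 = 25
n5 → n3 → n4 → n6 → n7 → n1: 12 + 6 + 4 + 2 + 7 = 31
n5 → n4 → n7 → n1: 12 + 13 + 7 = 32
Shortest: 25.

25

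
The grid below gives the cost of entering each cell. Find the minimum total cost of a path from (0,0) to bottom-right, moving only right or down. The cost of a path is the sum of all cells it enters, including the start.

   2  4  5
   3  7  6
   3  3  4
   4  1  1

13

Best path: r0c0 → r1c0 → r2c0 → r2c1 → r3c1 → r3c2
Cost: 2 + 3 + 3 + 3 + 1 + 1 = 13
(Top row then right column would cost 22.)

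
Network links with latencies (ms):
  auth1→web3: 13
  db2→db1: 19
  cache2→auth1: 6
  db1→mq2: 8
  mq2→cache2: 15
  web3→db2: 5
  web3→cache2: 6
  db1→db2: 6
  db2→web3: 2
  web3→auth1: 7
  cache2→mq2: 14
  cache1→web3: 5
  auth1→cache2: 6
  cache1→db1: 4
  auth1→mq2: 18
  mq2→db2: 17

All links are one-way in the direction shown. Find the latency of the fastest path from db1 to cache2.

14

Some routes from db1 to cache2:
db1-mq2-db2-web3-cache2: 8 + 17 + 2 + 6 = 33
db1-mq2-cache2: 8 + 15 = 23
db1-db2-web3-auth1-cache2: 6 + 2 + 7 + 6 = 21
db1-db2-web3-cache2: 6 + 2 + 6 = 14
Best route has total 14 ms.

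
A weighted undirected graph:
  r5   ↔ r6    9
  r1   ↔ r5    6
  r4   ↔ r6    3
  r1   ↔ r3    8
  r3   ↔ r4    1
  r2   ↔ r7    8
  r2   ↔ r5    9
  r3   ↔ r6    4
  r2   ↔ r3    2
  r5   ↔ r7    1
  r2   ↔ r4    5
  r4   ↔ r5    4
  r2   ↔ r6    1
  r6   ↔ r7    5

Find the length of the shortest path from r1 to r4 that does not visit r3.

10

Comparing a few candidate routes:
r1 - r5 - r4: 6 + 4 = 10
r1 - r5 - r6 - r4: 6 + 9 + 3 = 18
r1 - r5 - r7 - r6 - r4: 6 + 1 + 5 + 3 = 15
r1 - r5 - r7 - r6 - r2 - r4: 6 + 1 + 5 + 1 + 5 = 18
Shortest: 10.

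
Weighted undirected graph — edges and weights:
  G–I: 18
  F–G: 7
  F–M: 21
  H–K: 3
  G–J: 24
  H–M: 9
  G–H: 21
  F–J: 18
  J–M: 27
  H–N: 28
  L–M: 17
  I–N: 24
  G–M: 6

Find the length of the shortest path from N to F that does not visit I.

50

Checking several routes:
N -> H -> G -> F: 28 + 21 + 7 = 56
N -> H -> M -> J -> F: 28 + 9 + 27 + 18 = 82
N -> H -> G -> M -> F: 28 + 21 + 6 + 21 = 76
N -> H -> M -> G -> F: 28 + 9 + 6 + 7 = 50
N -> H -> M -> F: 28 + 9 + 21 = 58
The minimum is 50.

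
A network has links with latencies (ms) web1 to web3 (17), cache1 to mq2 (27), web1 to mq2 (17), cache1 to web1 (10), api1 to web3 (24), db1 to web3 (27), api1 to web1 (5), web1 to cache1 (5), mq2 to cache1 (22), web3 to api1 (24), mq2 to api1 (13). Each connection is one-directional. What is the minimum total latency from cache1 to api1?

Candidate routes:
cache1 → web1 → web3 → api1: 10 + 17 + 24 = 51
cache1 → mq2 → api1: 27 + 13 = 40
cache1 → web1 → mq2 → api1: 10 + 17 + 13 = 40
Shortest: 40 ms.

40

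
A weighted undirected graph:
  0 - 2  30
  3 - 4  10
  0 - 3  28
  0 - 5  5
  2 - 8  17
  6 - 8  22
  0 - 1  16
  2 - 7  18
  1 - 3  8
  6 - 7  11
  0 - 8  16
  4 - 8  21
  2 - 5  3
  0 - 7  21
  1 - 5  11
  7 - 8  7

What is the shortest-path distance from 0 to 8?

16

Checking several routes:
0-5-2-7-8: 5 + 3 + 18 + 7 = 33
0-8: 16
0-7-8: 21 + 7 = 28
0-5-2-8: 5 + 3 + 17 = 25
Shortest: 16.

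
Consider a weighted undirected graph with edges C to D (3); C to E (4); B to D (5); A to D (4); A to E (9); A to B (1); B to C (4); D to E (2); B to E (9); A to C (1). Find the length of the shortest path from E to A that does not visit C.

6

Candidate routes:
E - A: 9
E - B - D - A: 9 + 5 + 4 = 18
E - B - A: 9 + 1 = 10
E - D - A: 2 + 4 = 6
E - D - B - A: 2 + 5 + 1 = 8
Best route has total 6.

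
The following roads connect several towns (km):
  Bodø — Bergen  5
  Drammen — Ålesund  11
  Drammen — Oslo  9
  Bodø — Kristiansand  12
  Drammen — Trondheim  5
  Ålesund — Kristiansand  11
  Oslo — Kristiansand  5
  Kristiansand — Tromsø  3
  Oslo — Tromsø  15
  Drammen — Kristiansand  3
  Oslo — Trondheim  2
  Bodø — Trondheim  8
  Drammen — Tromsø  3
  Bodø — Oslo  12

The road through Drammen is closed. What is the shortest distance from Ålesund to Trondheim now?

Checking several routes:
Ålesund-Kristiansand-Bodø-Trondheim: 11 + 12 + 8 = 31
Ålesund-Kristiansand-Tromsø-Oslo-Trondheim: 11 + 3 + 15 + 2 = 31
Ålesund-Kristiansand-Oslo-Trondheim: 11 + 5 + 2 = 18
Shortest: 18 km.

18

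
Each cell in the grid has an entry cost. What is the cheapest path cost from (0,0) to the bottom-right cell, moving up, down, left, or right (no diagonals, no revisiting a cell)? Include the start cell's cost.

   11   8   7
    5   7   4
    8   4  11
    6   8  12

Take r0c0→r1c0→r1c1→r2c1→r3c1→r3c2 for a total of 11 + 5 + 7 + 4 + 8 + 12 = 47.

47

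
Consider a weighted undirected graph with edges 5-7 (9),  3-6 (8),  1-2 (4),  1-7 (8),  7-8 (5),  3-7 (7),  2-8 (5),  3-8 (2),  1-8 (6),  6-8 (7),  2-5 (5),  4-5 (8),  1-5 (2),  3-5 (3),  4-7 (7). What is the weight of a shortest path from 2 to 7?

10

Checking several routes:
2 - 1 - 7: 4 + 8 = 12
2 - 8 - 3 - 7: 5 + 2 + 7 = 14
2 - 5 - 3 - 8 - 7: 5 + 3 + 2 + 5 = 15
2 - 5 - 7: 5 + 9 = 14
2 - 8 - 7: 5 + 5 = 10
Shortest: 10.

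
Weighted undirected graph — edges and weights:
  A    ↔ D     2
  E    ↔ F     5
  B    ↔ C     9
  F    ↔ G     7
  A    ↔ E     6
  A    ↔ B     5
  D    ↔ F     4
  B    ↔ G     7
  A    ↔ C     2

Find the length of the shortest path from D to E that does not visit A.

9

Paths from D to E avoiding A:
D→F→E: 4 + 5 = 9
The minimum is 9.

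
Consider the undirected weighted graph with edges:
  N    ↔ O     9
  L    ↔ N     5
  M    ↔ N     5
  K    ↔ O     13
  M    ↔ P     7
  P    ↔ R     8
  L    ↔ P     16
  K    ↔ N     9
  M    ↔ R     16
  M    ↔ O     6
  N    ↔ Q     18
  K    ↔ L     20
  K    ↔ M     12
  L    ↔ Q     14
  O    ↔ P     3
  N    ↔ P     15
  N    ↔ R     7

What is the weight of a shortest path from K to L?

14

Checking several routes:
K-M-N-L: 12 + 5 + 5 = 22
K-L: 20
K-N-L: 9 + 5 = 14
The minimum is 14.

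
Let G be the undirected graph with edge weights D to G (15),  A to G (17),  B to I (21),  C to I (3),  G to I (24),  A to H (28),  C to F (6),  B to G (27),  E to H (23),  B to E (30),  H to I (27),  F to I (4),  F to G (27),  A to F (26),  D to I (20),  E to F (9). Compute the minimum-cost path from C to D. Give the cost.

Some routes from C to D:
C-F-I-D: 6 + 4 + 20 = 30
C-I-D: 3 + 20 = 23
C-I-G-D: 3 + 24 + 15 = 42
Best route has total 23.

23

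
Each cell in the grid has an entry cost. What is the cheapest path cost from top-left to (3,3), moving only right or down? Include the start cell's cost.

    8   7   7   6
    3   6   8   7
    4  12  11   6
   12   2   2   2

One optimal route is [0,0] [1,0] [2,0] [2,1] [3,1] [3,2] [3,3].
Its cost is 8 + 3 + 4 + 12 + 2 + 2 + 2 = 33.

33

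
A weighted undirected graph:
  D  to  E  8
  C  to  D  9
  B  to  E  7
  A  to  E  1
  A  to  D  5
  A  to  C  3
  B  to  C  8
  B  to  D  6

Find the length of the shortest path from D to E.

6

Checking several routes:
D - C - A - E: 9 + 3 + 1 = 13
D - A - C - B - E: 5 + 3 + 8 + 7 = 23
D - E: 8
D - B - E: 6 + 7 = 13
D - B - C - A - E: 6 + 8 + 3 + 1 = 18
D - A - E: 5 + 1 = 6
Shortest: 6.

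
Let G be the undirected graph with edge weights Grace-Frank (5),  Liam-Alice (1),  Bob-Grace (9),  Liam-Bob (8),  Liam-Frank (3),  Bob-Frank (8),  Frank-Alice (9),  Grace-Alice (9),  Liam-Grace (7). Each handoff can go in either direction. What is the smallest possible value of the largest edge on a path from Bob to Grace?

8

Comparing a few candidate routes:
Bob → Frank → Grace: max(8, 5) = 8
Bob → Liam → Frank → Grace: max(8, 3, 5) = 8
Bob → Frank → Liam → Grace: max(8, 3, 7) = 8
Bob → Liam → Frank → Alice → Grace: max(8, 3, 9, 9) = 9
Bob → Liam → Grace: max(8, 7) = 8
Bob → Liam → Alice → Grace: max(8, 1, 9) = 9
Best route has worst link 8.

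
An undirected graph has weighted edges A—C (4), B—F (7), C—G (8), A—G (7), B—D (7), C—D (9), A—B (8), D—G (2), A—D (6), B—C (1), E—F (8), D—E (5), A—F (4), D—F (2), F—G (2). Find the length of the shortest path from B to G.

Comparing a few candidate routes:
B → D → G: 7 + 2 = 9
B → F → G: 7 + 2 = 9
B → C → G: 1 + 8 = 9
Best route has total 9.

9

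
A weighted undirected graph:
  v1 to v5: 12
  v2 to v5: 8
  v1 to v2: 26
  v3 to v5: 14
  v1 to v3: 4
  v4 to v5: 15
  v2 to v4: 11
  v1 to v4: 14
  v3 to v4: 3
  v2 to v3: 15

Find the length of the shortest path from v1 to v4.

Some routes from v1 to v4:
v1 - v3 - v4: 4 + 3 = 7
v1 - v4: 14
v1 - v3 - v2 - v4: 4 + 15 + 11 = 30
v1 - v5 - v3 - v4: 12 + 14 + 3 = 29
v1 - v5 - v4: 12 + 15 = 27
Shortest: 7.

7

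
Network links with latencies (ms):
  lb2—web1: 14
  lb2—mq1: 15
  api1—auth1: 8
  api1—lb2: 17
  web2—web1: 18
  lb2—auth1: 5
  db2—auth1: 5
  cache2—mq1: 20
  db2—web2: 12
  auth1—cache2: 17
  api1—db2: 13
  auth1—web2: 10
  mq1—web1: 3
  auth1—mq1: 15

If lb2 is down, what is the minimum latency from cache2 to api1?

Checking several routes:
cache2 → mq1 → auth1 → db2 → api1: 20 + 15 + 5 + 13 = 53
cache2 → mq1 → auth1 → api1: 20 + 15 + 8 = 43
cache2 → auth1 → web2 → db2 → api1: 17 + 10 + 12 + 13 = 52
cache2 → auth1 → api1: 17 + 8 = 25
cache2 → auth1 → db2 → api1: 17 + 5 + 13 = 35
Best route has total 25 ms.

25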